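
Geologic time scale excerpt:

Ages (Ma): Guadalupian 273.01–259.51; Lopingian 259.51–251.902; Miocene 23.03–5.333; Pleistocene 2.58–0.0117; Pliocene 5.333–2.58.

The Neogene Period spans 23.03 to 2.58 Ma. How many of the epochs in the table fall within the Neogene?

2

Epochs inside 23.03–2.58 Ma: Miocene, Pliocene — 2 in total.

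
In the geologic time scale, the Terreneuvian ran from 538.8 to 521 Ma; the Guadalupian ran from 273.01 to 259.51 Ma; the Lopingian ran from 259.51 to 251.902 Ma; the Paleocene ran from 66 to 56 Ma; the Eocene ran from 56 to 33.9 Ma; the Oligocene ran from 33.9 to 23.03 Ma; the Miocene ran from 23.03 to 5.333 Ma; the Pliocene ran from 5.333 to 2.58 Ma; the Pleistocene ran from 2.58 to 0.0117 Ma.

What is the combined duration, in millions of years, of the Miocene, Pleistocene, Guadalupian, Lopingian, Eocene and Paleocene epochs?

Duration is start − end for each: (23.03 − 5.333) + (2.58 − 0.0117) + (273.01 − 259.51) + (259.51 − 251.902) + (56 − 33.9) + (66 − 56).
That is 17.697 + 2.5683 + 13.5 + 7.608 + 22.1 + 10, which totals 73.4733 million years.

73.4733 million years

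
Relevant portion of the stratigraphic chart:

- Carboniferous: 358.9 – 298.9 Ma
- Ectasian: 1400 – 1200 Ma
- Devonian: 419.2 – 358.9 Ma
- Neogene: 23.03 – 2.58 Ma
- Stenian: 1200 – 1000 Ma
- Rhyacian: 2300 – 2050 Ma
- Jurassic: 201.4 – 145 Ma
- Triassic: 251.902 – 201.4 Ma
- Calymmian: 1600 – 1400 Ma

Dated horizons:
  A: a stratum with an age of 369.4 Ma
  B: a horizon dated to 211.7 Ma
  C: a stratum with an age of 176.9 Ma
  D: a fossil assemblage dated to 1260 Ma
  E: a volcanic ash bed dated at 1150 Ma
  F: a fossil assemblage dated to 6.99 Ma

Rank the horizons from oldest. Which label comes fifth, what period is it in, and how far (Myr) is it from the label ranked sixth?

Larger Ma means older, so oldest first: D 1260 > E 1150 > A 369.4 > B 211.7 > C 176.9 > F 6.99.
Counting 5 along gives C (176.9 Ma); the excerpt puts that inside the Jurassic, 201.4–145 Ma.
Next in line is F (6.99 Ma), and 176.9 − 6.99 = 169.91 Myr.

C, in the Jurassic; 169.91 million years to F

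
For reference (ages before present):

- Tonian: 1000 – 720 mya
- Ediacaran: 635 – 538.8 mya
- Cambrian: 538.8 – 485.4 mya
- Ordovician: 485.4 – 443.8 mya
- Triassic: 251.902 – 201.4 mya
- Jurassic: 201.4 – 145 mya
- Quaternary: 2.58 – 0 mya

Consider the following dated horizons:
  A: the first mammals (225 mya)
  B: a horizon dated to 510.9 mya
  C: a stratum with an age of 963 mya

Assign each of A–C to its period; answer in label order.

A — Triassic; B — Cambrian; C — Tonian

A: 225 Ma lies in 251.902–201.4 Ma, so Triassic.
B: 510.9 Ma lies in 538.8–485.4 Ma, so Cambrian.
C: 963 Ma lies in 1000–720 Ma, so Tonian.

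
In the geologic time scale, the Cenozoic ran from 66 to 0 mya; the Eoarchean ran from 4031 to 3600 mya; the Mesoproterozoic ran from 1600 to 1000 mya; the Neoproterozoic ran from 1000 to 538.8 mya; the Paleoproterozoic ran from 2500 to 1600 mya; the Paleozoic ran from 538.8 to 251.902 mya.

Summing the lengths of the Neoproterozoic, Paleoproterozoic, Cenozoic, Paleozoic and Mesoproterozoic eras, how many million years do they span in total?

2314.098 million years

Each duration: Neoproterozoic = 461.2; Paleoproterozoic = 900; Cenozoic = 66; Paleozoic = 286.898; Mesoproterozoic = 600.
Sum: 461.2 + 900 + 66 + 286.898 + 600 = 2314.098 Myr.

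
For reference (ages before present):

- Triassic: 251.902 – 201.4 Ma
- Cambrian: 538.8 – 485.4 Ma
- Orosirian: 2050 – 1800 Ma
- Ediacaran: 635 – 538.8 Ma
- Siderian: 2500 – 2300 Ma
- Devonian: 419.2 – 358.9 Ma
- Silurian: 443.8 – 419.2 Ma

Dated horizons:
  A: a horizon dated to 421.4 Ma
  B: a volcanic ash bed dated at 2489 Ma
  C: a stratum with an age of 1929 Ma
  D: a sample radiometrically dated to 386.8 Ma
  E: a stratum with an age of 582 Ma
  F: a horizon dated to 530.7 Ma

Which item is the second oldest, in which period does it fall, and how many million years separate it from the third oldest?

Larger Ma means older, so oldest first: B 2489 > C 1929 > E 582 > F 530.7 > A 421.4 > D 386.8.
Counting 2 along gives C (1929 Ma); the excerpt puts that inside the Orosirian, 2050–1800 Ma.
Next in line is E (582 Ma), and 1929 − 582 = 1347 Myr.

C, in the Orosirian; 1347 million years to E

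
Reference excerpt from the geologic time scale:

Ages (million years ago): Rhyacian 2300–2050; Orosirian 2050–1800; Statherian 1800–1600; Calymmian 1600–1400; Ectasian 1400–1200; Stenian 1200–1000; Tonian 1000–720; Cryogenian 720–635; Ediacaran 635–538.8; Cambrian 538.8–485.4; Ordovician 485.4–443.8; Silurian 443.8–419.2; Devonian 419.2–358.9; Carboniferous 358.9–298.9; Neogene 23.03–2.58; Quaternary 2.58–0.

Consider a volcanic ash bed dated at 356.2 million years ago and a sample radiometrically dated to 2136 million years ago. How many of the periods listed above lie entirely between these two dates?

12

The older date is 2136 Ma and the younger is 356.2 Ma.
Periods with start < 2136 and end > 356.2 Ma: Orosirian (2050–1800), Statherian (1800–1600), Calymmian (1600–1400), Ectasian (1400–1200), Stenian (1200–1000), Tonian (1000–720), Cryogenian (720–635), Ediacaran (635–538.8), Cambrian (538.8–485.4), Ordovician (485.4–443.8), Silurian (443.8–419.2), Devonian (419.2–358.9).
That is 12 complete periods.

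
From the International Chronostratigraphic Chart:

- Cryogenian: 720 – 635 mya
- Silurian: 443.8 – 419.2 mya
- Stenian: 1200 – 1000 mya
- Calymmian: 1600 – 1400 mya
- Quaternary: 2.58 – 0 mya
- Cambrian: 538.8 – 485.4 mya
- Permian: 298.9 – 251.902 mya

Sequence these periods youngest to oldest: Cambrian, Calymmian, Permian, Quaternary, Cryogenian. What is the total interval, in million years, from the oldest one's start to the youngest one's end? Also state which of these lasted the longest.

From the excerpt: Cambrian 538.8–485.4; Calymmian 1600–1400; Permian 298.9–251.902; Quaternary 2.58–0; Cryogenian 720–635 (Ma).
Larger Ma is earlier, so the oldest is Calymmian and the youngest is Quaternary; youngest to oldest: Quaternary, Permian, Cambrian, Cryogenian, Calymmian.
Oldest start 1600 minus youngest end 0 gives 1600 Myr overall.
Individual lengths (start − end): Permian 46.998; Calymmian 200; Quaternary 2.58; Cryogenian 85; Cambrian 53.4. The largest is Calymmian at 200 Myr.

Quaternary → Permian → Cambrian → Cryogenian → Calymmian; total span 1600 Myr; longest is Calymmian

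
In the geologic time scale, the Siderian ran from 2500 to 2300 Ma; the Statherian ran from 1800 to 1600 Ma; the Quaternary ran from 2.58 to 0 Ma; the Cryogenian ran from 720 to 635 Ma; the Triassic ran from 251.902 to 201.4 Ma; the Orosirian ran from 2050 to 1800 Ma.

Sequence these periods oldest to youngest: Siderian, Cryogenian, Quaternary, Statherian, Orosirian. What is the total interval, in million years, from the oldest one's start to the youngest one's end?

From the excerpt: Siderian 2500–2300; Cryogenian 720–635; Quaternary 2.58–0; Statherian 1800–1600; Orosirian 2050–1800 (Ma).
Larger Ma is earlier, so the oldest is Siderian and the youngest is Quaternary; oldest to youngest: Siderian, Orosirian, Statherian, Cryogenian, Quaternary.
Oldest start 2500 minus youngest end 0 gives 2500 Myr overall.

Siderian → Orosirian → Statherian → Cryogenian → Quaternary; total span 2500 Myr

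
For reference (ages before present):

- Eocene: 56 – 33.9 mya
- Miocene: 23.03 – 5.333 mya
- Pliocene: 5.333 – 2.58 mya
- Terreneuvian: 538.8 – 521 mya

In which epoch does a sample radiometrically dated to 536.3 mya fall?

536.3 Ma lies between 538.8 and 521 Ma, so it falls in the Terreneuvian.

Terreneuvian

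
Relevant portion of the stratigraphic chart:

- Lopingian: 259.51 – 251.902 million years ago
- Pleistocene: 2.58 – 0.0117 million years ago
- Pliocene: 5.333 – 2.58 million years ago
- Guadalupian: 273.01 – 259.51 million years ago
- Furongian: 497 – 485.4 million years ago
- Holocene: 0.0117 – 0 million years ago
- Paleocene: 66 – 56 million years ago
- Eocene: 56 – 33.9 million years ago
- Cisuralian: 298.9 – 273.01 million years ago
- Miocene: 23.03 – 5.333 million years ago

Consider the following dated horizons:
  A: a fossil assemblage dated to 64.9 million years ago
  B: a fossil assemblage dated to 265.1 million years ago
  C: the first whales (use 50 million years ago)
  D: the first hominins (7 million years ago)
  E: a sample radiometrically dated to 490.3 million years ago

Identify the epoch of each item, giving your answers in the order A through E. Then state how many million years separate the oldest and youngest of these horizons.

A: 64.9 Ma lies in 66–56 Ma, so Paleocene.
B: 265.1 Ma lies in 273.01–259.51 Ma, so Guadalupian.
C: 50 Ma lies in 56–33.9 Ma, so Eocene.
D: 7 Ma lies in 23.03–5.333 Ma, so Miocene.
E: 490.3 Ma lies in 497–485.4 Ma, so Furongian.
Oldest = 490.3 Ma, youngest = 7 Ma → span 483.3 Myr.

A — Paleocene; B — Guadalupian; C — Eocene; D — Miocene; E — Furongian; span 483.3 million years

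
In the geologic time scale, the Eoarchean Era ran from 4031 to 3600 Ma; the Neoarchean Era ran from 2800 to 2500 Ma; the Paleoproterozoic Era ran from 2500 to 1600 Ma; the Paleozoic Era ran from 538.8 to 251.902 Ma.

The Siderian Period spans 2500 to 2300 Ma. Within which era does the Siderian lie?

Paleoproterozoic

The Siderian (2500–2300 Ma) lies entirely within 2500–1600 Ma, the Paleoproterozoic Era.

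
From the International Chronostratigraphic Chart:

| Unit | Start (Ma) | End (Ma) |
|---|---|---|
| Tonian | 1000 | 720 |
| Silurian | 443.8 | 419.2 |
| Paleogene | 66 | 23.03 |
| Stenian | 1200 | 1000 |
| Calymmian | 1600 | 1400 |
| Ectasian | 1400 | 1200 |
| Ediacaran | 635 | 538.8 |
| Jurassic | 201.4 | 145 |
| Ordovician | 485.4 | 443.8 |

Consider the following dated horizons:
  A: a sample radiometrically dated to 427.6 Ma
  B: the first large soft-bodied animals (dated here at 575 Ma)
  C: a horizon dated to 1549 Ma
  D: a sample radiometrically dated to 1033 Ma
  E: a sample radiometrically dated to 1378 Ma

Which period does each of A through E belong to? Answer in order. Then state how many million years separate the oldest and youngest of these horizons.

A — Silurian; B — Ediacaran; C — Calymmian; D — Stenian; E — Ectasian; span 1121.4 million years

A: 427.6 Ma lies in 443.8–419.2 Ma, so Silurian.
B: 575 Ma lies in 635–538.8 Ma, so Ediacaran.
C: 1549 Ma lies in 1600–1400 Ma, so Calymmian.
D: 1033 Ma lies in 1200–1000 Ma, so Stenian.
E: 1378 Ma lies in 1400–1200 Ma, so Ectasian.
Oldest = 1549 Ma, youngest = 427.6 Ma → span 1121.4 Myr.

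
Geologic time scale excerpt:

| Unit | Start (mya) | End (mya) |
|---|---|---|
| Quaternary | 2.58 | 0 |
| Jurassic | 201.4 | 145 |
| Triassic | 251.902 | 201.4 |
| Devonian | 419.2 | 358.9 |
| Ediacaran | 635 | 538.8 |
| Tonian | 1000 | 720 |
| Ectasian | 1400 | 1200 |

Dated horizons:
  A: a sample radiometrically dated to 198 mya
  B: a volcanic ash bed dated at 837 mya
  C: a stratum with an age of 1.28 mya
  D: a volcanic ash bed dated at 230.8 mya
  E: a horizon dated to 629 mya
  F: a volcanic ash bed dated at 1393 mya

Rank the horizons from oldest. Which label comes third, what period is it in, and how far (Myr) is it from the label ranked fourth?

E, in the Ediacaran; 398.2 million years to D

Larger Ma means older, so oldest first: F 1393 > B 837 > E 629 > D 230.8 > A 198 > C 1.28.
Counting 3 along gives E (629 Ma); the excerpt puts that inside the Ediacaran, 635–538.8 Ma.
Next in line is D (230.8 Ma), and 629 − 230.8 = 398.2 Myr.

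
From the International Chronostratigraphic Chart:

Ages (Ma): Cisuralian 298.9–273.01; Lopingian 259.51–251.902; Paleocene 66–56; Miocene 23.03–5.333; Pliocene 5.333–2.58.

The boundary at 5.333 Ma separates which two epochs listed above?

Miocene and Pliocene

The Miocene ends at 5.333 Ma and the Pliocene begins at 5.333 Ma, so they share that boundary.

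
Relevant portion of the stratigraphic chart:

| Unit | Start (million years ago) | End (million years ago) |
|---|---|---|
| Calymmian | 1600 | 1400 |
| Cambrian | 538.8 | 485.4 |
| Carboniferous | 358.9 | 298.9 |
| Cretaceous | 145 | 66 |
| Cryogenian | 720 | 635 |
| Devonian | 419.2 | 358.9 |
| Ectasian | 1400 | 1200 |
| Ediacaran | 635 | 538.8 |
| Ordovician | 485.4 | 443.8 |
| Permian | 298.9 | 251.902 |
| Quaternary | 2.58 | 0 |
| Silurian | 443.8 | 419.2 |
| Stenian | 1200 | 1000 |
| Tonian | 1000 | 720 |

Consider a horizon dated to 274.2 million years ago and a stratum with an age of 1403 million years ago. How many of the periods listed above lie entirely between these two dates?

10

1403 Ma sits inside the Calymmian (1600–1400) and 274.2 Ma inside the Permian (298.9–251.902); neither of those is wholly between the two dates.
The listed periods lying completely between them are Ectasian, Stenian, Tonian, Cryogenian, Ediacaran, Cambrian, Ordovician, Silurian, Devonian, Carboniferous — 10 in all.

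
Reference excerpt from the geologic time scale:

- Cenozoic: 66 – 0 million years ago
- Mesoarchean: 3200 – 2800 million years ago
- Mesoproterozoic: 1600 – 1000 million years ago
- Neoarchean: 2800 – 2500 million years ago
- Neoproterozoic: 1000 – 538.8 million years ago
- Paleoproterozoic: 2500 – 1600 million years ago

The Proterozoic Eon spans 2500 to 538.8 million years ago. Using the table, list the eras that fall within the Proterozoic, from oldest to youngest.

Paleoproterozoic, Mesoproterozoic, Neoproterozoic

Eras with both bounds inside 2500–538.8 Ma: Paleoproterozoic (2500–1600), Mesoproterozoic (1600–1000), Neoproterozoic (1000–538.8).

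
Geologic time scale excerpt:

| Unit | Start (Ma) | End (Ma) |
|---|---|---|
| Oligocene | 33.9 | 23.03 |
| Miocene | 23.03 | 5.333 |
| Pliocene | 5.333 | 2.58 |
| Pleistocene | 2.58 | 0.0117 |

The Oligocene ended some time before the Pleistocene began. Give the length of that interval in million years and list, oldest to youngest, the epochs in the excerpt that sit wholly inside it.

20.45 million years; Miocene, Pliocene

End of Oligocene = 23.03 Ma; start of Pleistocene = 2.58 Ma.
Gap = 23.03 − 2.58 = 20.45 Myr.
Epochs wholly inside 23.03–2.58 Ma: Miocene (23.03–5.333), Pliocene (5.333–2.58).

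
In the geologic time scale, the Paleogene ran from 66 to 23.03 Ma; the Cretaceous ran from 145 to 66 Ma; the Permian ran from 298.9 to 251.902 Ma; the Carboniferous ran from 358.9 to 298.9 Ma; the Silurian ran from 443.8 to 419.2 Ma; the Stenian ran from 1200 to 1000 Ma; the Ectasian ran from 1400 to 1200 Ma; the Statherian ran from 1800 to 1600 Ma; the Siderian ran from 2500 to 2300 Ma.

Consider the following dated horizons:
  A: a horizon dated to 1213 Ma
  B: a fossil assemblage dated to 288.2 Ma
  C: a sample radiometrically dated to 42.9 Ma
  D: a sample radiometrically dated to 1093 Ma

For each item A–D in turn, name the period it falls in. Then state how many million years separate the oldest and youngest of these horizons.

A — Ectasian; B — Permian; C — Paleogene; D — Stenian; span 1170.1 million years

Match each age against the start–end ranges in the excerpt: A = 1213 Ma → Ectasian (1400–1200); B = 288.2 Ma → Permian (298.9–251.902); C = 42.9 Ma → Paleogene (66–23.03); D = 1093 Ma → Stenian (1200–1000).
The largest age is 1213 Ma and the smallest is 42.9 Ma; their difference is 1170.1 Myr.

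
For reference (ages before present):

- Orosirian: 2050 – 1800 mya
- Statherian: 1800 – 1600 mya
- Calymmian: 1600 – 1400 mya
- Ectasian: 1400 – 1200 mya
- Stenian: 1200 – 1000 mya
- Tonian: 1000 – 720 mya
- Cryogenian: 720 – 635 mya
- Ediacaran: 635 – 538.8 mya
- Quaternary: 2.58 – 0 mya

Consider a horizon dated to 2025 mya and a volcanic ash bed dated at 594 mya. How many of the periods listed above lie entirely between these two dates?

The older date is 2025 Ma and the younger is 594 Ma.
Periods with start < 2025 and end > 594 Ma: Statherian (1800–1600), Calymmian (1600–1400), Ectasian (1400–1200), Stenian (1200–1000), Tonian (1000–720), Cryogenian (720–635).
That is 6 complete periods.

6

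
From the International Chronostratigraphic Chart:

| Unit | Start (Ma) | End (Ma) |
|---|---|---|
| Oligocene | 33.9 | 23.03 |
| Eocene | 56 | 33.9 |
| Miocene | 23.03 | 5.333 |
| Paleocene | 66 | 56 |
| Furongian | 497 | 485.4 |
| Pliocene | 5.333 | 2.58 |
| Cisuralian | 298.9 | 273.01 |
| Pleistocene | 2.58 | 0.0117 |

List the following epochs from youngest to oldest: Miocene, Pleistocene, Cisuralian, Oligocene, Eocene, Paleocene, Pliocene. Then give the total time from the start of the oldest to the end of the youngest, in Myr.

Pleistocene → Pliocene → Miocene → Oligocene → Eocene → Paleocene → Cisuralian; total span 298.8883 Myr

From the excerpt: Miocene 23.03–5.333; Pleistocene 2.58–0.0117; Cisuralian 298.9–273.01; Oligocene 33.9–23.03; Eocene 56–33.9; Paleocene 66–56; Pliocene 5.333–2.58 (Ma).
Larger Ma is earlier, so the oldest is Cisuralian and the youngest is Pleistocene; youngest to oldest: Pleistocene, Pliocene, Miocene, Oligocene, Eocene, Paleocene, Cisuralian.
Oldest start 298.9 minus youngest end 0.0117 gives 298.8883 Myr overall.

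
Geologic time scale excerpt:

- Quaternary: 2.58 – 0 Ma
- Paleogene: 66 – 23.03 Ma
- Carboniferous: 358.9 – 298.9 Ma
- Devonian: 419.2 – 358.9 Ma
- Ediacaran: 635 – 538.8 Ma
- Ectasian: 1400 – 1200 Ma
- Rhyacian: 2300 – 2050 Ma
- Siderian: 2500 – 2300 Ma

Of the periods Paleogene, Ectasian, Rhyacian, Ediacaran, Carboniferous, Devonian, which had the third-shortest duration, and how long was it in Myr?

Durations: Paleogene 42.97; Ectasian 200; Rhyacian 250; Ediacaran 96.2; Carboniferous 60; Devonian 60.3 Myr.
Sorted shortest-first: Paleogene (42.97), Carboniferous (60), Devonian (60.3), Ediacaran (96.2), Ectasian (200), Rhyacian (250).
The third shortest is Devonian at 60.3 Myr.

Devonian, 60.3 million years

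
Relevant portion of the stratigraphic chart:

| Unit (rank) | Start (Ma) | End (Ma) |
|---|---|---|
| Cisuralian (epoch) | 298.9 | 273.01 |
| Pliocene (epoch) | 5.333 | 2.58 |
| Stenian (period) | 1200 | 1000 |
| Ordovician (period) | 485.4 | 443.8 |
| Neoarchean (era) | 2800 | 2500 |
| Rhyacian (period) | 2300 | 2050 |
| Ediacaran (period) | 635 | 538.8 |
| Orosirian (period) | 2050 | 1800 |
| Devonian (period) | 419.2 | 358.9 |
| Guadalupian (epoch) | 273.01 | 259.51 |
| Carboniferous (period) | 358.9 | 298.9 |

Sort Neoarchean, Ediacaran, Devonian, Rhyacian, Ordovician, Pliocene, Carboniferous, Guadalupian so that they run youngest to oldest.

The oldest of these is Neoarchean (starts 2800 Ma) and the youngest is Pliocene (ends 2.58 Ma).
In between, by decreasing start age: Rhyacian (2300), Ediacaran (635), Ordovician (485.4), Devonian (419.2), Carboniferous (358.9), Guadalupian (273.01).
Listing youngest first means reversing that sequence.

Pliocene, Guadalupian, Carboniferous, Devonian, Ordovician, Ediacaran, Rhyacian, Neoarchean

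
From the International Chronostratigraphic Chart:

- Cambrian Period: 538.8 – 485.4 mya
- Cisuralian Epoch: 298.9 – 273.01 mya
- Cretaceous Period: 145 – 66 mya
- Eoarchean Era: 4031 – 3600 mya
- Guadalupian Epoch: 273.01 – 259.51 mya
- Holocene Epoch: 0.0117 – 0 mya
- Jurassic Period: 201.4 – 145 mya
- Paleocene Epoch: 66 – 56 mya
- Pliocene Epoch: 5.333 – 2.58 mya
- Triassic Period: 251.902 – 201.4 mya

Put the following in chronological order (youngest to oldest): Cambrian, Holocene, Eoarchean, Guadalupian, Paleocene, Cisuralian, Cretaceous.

Holocene → Paleocene → Cretaceous → Guadalupian → Cisuralian → Cambrian → Eoarchean

The oldest of these is Eoarchean (starts 4031 Ma) and the youngest is Holocene (ends 0 Ma).
In between, by decreasing start age: Cambrian (538.8), Cisuralian (298.9), Guadalupian (273.01), Cretaceous (145), Paleocene (66).
Listing youngest first means reversing that sequence.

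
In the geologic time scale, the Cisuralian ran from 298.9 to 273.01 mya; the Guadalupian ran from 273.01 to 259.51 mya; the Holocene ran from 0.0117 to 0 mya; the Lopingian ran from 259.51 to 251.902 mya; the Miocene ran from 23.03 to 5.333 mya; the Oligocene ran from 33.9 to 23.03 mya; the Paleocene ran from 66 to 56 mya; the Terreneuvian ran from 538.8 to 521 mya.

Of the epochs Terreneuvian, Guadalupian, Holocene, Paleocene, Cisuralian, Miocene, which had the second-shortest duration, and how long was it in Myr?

Paleocene, 10 million years

Durations: Terreneuvian 17.8; Guadalupian 13.5; Holocene 0.0117; Paleocene 10; Cisuralian 25.89; Miocene 17.697 Myr.
Sorted shortest-first: Holocene (0.0117), Paleocene (10), Guadalupian (13.5), Miocene (17.697), Terreneuvian (17.8), Cisuralian (25.89).
The second shortest is Paleocene at 10 Myr.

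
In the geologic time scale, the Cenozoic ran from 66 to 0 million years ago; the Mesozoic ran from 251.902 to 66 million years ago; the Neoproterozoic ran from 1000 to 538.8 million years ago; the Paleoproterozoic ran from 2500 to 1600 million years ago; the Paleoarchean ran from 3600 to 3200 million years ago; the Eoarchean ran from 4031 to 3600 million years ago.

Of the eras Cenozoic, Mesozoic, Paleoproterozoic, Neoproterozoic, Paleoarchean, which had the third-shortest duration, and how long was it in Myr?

Paleoarchean, 400 million years

Durations: Cenozoic 66; Mesozoic 185.902; Paleoproterozoic 900; Neoproterozoic 461.2; Paleoarchean 400 Myr.
Sorted shortest-first: Cenozoic (66), Mesozoic (185.902), Paleoarchean (400), Neoproterozoic (461.2), Paleoproterozoic (900).
The third shortest is Paleoarchean at 400 Myr.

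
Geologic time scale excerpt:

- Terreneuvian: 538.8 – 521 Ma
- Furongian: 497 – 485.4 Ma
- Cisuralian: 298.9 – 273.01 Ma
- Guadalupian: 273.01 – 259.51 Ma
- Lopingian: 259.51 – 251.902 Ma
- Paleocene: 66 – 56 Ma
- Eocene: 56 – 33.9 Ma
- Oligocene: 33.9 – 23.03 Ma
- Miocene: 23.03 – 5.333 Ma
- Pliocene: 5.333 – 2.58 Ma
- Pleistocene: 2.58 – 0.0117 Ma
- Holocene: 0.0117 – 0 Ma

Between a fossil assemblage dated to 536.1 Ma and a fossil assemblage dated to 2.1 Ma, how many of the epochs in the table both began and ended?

536.1 Ma sits inside the Terreneuvian (538.8–521) and 2.1 Ma inside the Pleistocene (2.58–0.0117); neither of those is wholly between the two dates.
The listed epochs lying completely between them are Furongian, Cisuralian, Guadalupian, Lopingian, Paleocene, Eocene, Oligocene, Miocene, Pliocene — 9 in all.

9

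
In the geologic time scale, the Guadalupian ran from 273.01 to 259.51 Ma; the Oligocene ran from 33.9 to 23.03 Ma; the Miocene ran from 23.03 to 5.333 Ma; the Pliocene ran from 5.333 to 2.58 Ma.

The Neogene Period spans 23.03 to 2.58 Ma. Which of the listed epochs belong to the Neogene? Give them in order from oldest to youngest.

Miocene, Pliocene

Epochs with both bounds inside 23.03–2.58 Ma: Miocene (23.03–5.333), Pliocene (5.333–2.58).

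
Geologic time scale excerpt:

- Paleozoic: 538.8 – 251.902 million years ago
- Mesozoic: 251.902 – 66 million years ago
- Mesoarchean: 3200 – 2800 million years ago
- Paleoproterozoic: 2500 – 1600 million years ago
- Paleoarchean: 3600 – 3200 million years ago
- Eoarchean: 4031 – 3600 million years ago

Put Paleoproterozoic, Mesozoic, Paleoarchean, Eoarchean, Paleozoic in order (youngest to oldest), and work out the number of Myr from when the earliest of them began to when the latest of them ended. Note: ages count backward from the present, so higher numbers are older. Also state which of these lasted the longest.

Mesozoic → Paleozoic → Paleoproterozoic → Paleoarchean → Eoarchean; total span 3965 Myr; longest is Paleoproterozoic

Start ages (Ma): Eoarchean 4031, Paleoarchean 3600, Paleoproterozoic 2500, Paleozoic 538.8, Mesozoic 251.902.
Ordered youngest to oldest: Mesozoic, Paleozoic, Paleoproterozoic, Paleoarchean, Eoarchean.
Span = 4031 − 66 = 3965 Myr.
Durations: Mesozoic 185.902, Paleozoic 286.898, Eoarchean 431, Paleoarchean 400, Paleoproterozoic 900 → longest is Paleoproterozoic (900 Myr).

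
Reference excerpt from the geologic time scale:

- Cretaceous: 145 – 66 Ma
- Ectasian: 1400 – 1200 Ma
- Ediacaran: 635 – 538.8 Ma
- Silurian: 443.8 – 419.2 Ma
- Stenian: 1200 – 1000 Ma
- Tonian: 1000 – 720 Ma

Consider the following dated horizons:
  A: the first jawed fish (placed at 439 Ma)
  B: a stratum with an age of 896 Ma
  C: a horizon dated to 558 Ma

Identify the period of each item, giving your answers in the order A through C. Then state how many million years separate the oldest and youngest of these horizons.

A — Silurian; B — Tonian; C — Ediacaran; span 457 million years

Match each age against the start–end ranges in the excerpt: A = 439 Ma → Silurian (443.8–419.2); B = 896 Ma → Tonian (1000–720); C = 558 Ma → Ediacaran (635–538.8).
The largest age is 896 Ma and the smallest is 439 Ma; their difference is 457 Myr.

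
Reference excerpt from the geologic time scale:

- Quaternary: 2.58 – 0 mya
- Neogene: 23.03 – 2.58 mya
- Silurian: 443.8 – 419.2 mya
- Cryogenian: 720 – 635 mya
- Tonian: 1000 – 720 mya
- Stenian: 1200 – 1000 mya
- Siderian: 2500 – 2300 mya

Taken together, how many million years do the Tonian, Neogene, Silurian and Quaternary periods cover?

327.63 million years

Each duration: Tonian = 280; Neogene = 20.45; Silurian = 24.6; Quaternary = 2.58.
Sum: 280 + 20.45 + 24.6 + 2.58 = 327.63 Myr.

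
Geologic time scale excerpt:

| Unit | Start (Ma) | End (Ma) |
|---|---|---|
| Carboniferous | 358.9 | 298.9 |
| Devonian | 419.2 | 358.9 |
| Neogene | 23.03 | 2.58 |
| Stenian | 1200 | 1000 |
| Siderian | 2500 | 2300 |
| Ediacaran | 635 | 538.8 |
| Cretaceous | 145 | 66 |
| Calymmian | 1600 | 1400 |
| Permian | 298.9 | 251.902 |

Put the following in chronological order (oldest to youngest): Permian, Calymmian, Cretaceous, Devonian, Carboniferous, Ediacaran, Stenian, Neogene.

Calymmian, then Stenian, then Ediacaran, then Devonian, then Carboniferous, then Permian, then Cretaceous, then Neogene

Sorting by start age (descending Ma, since larger Ma = older): Calymmian start 1600, Stenian start 1200, Ediacaran start 635, Devonian start 419.2, Carboniferous start 358.9, Permian start 298.9, Cretaceous start 145, Neogene start 23.03.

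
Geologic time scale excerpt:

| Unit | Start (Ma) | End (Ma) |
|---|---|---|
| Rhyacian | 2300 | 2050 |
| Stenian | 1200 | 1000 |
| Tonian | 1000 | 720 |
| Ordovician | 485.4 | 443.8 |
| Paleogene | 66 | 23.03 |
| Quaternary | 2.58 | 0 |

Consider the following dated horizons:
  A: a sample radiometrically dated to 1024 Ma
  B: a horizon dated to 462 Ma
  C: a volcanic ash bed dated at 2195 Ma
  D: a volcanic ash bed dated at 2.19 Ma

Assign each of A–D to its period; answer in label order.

A — Stenian; B — Ordovician; C — Rhyacian; D — Quaternary

A: 1024 Ma lies in 1200–1000 Ma, so Stenian.
B: 462 Ma lies in 485.4–443.8 Ma, so Ordovician.
C: 2195 Ma lies in 2300–2050 Ma, so Rhyacian.
D: 2.19 Ma lies in 2.58–0 Ma, so Quaternary.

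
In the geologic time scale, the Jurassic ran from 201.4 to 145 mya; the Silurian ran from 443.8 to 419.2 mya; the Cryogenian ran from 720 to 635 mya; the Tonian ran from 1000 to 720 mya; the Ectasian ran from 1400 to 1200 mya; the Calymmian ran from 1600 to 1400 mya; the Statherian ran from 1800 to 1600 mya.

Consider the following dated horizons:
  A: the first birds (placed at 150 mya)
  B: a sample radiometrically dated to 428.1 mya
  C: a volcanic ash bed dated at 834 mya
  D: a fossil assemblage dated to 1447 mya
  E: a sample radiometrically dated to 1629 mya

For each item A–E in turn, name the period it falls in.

Match each age against the start–end ranges in the excerpt: A = 150 Ma → Jurassic (201.4–145); B = 428.1 Ma → Silurian (443.8–419.2); C = 834 Ma → Tonian (1000–720); D = 1447 Ma → Calymmian (1600–1400); E = 1629 Ma → Statherian (1800–1600).

A — Jurassic; B — Silurian; C — Tonian; D — Calymmian; E — Statherian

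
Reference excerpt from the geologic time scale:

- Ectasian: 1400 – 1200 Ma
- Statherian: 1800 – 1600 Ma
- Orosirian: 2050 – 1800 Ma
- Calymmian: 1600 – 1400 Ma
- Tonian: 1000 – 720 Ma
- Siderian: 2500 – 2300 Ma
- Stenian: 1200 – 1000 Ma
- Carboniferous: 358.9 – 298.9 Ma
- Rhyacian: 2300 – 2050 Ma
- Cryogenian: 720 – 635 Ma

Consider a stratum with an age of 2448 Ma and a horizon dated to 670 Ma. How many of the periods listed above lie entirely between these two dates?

7

The older date is 2448 Ma and the younger is 670 Ma.
Periods with start < 2448 and end > 670 Ma: Rhyacian (2300–2050), Orosirian (2050–1800), Statherian (1800–1600), Calymmian (1600–1400), Ectasian (1400–1200), Stenian (1200–1000), Tonian (1000–720).
That is 7 complete periods.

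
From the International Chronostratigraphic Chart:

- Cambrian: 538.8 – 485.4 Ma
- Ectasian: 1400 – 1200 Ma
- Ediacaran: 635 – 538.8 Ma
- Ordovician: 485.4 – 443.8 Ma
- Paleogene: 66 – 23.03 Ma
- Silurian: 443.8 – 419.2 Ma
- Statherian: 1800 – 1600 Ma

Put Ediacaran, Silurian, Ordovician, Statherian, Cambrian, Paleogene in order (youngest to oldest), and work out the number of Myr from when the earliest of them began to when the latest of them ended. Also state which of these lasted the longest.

Start ages (Ma): Statherian 1800, Ediacaran 635, Cambrian 538.8, Ordovician 485.4, Silurian 443.8, Paleogene 66.
Ordered youngest to oldest: Paleogene, Silurian, Ordovician, Cambrian, Ediacaran, Statherian.
Span = 1800 − 23.03 = 1776.97 Myr.
Durations: Silurian 24.6, Ediacaran 96.2, Statherian 200, Cambrian 53.4, Paleogene 42.97, Ordovician 41.6 → longest is Statherian (200 Myr).

Paleogene, Silurian, Ordovician, Cambrian, Ediacaran, Statherian; total span 1776.97 Myr; longest is Statherian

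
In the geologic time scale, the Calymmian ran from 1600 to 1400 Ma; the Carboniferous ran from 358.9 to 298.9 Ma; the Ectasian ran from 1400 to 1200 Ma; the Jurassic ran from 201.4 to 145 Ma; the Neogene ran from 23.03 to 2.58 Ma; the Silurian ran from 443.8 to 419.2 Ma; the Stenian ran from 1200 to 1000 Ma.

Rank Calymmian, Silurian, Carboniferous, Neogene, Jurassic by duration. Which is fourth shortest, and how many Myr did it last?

Carboniferous, 60 million years

Durations: Calymmian 200; Silurian 24.6; Carboniferous 60; Neogene 20.45; Jurassic 56.4 Myr.
Sorted shortest-first: Neogene (20.45), Silurian (24.6), Jurassic (56.4), Carboniferous (60), Calymmian (200).
The fourth shortest is Carboniferous at 60 Myr.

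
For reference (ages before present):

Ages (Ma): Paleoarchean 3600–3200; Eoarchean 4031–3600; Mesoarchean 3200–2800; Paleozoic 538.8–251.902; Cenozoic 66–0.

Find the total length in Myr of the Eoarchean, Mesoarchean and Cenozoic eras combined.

Duration is start − end for each: (4031 − 3600) + (3200 − 2800) + (66 − 0).
That is 431 + 400 + 66, which totals 897 million years.

897 million years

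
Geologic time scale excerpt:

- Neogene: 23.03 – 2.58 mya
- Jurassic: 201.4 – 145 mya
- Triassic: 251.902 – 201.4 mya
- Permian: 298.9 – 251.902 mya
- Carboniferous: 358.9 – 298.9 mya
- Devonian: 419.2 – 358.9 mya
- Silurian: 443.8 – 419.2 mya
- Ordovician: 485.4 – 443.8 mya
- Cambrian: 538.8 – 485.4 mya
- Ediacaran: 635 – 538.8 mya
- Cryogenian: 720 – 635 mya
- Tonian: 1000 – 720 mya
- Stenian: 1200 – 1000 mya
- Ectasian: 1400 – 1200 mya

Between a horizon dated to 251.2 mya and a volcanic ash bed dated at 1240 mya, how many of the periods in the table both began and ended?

1240 Ma sits inside the Ectasian (1400–1200) and 251.2 Ma inside the Triassic (251.902–201.4); neither of those is wholly between the two dates.
The listed periods lying completely between them are Stenian, Tonian, Cryogenian, Ediacaran, Cambrian, Ordovician, Silurian, Devonian, Carboniferous, Permian — 10 in all.

10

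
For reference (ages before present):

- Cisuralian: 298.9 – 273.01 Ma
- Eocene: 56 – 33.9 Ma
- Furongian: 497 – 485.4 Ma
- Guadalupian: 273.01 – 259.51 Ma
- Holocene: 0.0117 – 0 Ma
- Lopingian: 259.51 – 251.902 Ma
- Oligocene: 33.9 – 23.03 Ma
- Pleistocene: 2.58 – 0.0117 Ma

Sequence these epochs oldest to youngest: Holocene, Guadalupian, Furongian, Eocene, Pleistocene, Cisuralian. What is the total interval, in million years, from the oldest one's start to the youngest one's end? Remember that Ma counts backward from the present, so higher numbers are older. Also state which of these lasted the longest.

Furongian, Cisuralian, Guadalupian, Eocene, Pleistocene, Holocene; total span 497 Myr; longest is Cisuralian

Start ages (Ma): Furongian 497, Cisuralian 298.9, Guadalupian 273.01, Eocene 56, Pleistocene 2.58, Holocene 0.0117.
Ordered oldest to youngest: Furongian, Cisuralian, Guadalupian, Eocene, Pleistocene, Holocene.
Span = 497 − 0 = 497 Myr.
Durations: Eocene 22.1, Cisuralian 25.89, Pleistocene 2.5683, Furongian 11.6, Holocene 0.0117, Guadalupian 13.5 → longest is Cisuralian (25.89 Myr).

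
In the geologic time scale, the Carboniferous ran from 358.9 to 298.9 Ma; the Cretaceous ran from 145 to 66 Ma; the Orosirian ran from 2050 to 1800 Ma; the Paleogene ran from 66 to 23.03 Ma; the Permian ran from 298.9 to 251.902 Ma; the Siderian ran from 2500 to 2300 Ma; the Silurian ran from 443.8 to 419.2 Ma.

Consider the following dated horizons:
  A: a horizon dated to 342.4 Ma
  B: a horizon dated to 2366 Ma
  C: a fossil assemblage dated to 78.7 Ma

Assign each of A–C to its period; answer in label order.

A — Carboniferous; B — Siderian; C — Cretaceous

A: 342.4 Ma lies in 358.9–298.9 Ma, so Carboniferous.
B: 2366 Ma lies in 2500–2300 Ma, so Siderian.
C: 78.7 Ma lies in 145–66 Ma, so Cretaceous.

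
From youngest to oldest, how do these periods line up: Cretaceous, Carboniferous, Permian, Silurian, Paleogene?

Era membership (oldest first within each) — Paleozoic: Silurian, Carboniferous, Permian; Mesozoic: Cretaceous; Cenozoic: Paleogene. Paleozoic precedes Mesozoic, which precedes Cenozoic. Concatenating the groups in that era order and then reversing gives youngest to oldest.

Paleogene → Cretaceous → Permian → Carboniferous → Silurian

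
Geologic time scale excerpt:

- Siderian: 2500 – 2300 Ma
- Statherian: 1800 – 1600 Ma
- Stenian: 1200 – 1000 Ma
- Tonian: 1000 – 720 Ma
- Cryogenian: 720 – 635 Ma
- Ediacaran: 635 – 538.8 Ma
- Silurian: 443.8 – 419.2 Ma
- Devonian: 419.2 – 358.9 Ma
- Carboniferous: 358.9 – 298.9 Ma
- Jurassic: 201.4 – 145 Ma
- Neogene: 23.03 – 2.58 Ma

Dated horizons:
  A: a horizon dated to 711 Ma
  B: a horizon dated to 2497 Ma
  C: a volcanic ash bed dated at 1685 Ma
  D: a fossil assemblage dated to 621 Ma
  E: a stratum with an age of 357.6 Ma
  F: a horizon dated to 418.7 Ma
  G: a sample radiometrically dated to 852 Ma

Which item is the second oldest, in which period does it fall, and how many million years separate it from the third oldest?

Larger Ma means older, so oldest first: B 2497 > C 1685 > G 852 > A 711 > D 621 > F 418.7 > E 357.6.
Counting 2 along gives C (1685 Ma); the excerpt puts that inside the Statherian, 1800–1600 Ma.
Next in line is G (852 Ma), and 1685 − 852 = 833 Myr.

C, in the Statherian; 833 million years to G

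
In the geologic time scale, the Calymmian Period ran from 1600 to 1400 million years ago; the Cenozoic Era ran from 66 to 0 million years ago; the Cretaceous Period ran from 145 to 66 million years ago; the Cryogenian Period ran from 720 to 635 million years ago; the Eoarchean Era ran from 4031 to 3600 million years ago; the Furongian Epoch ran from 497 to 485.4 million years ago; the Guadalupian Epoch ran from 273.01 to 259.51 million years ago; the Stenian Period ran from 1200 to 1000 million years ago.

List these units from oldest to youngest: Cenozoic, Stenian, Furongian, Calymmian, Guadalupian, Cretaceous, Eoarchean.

Eoarchean, then Calymmian, then Stenian, then Furongian, then Guadalupian, then Cretaceous, then Cenozoic

Read off each span (Ma): Cenozoic 66–0; Stenian 1200–1000; Furongian 497–485.4; Calymmian 1600–1400; Guadalupian 273.01–259.51; Cretaceous 145–66; Eoarchean 4031–3600.
Larger Ma is older, so oldest→youngest is Eoarchean, Calymmian, Stenian, Furongian, Guadalupian, Cretaceous, Cenozoic.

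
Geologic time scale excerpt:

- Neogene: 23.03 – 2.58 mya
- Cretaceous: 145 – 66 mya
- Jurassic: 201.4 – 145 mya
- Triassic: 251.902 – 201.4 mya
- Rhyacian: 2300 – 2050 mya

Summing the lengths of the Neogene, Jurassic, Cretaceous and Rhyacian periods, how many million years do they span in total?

405.85 million years

Each duration: Neogene = 20.45; Jurassic = 56.4; Cretaceous = 79; Rhyacian = 250.
Sum: 20.45 + 56.4 + 79 + 250 = 405.85 Myr.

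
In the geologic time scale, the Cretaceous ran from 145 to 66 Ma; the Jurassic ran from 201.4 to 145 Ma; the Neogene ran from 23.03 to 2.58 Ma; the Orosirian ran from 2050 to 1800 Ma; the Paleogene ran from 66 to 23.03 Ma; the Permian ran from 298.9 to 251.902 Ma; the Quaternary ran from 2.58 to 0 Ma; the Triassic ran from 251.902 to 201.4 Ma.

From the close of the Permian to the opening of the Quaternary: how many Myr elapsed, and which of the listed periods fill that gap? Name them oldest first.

End of Permian = 251.902 Ma; start of Quaternary = 2.58 Ma.
Gap = 251.902 − 2.58 = 249.322 Myr.
Periods wholly inside 251.902–2.58 Ma: Triassic (251.902–201.4), Jurassic (201.4–145), Cretaceous (145–66), Paleogene (66–23.03), Neogene (23.03–2.58).

249.322 million years; Triassic, Jurassic, Cretaceous, Paleogene, Neogene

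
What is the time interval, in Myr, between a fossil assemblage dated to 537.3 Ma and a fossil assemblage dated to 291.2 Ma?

537.3 − 291.2 = 246.1 million years.

246.1 million years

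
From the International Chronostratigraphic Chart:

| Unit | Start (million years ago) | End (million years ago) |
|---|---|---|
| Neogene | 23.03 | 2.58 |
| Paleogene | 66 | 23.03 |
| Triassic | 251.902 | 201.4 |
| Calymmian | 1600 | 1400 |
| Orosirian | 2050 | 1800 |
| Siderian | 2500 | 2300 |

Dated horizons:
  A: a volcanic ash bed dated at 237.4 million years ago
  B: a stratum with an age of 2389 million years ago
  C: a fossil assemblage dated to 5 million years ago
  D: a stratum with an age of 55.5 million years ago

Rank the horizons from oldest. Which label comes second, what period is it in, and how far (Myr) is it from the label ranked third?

Sorted oldest-first by Ma: B (2389), A (237.4), D (55.5), C (5).
The second oldest is A at 237.4 Ma, which lies in 251.902–201.4 Ma: the Triassic.
The third oldest is D at 55.5 Ma; separation = |237.4 − 55.5| = 181.9 Myr.

A, in the Triassic; 181.9 million years to D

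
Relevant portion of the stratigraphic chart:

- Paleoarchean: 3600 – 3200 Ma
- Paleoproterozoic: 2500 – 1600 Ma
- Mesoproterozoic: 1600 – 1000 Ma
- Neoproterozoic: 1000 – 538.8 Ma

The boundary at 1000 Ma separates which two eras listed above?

The Mesoproterozoic ends at 1000 Ma and the Neoproterozoic begins at 1000 Ma, so they share that boundary.

Mesoproterozoic and Neoproterozoic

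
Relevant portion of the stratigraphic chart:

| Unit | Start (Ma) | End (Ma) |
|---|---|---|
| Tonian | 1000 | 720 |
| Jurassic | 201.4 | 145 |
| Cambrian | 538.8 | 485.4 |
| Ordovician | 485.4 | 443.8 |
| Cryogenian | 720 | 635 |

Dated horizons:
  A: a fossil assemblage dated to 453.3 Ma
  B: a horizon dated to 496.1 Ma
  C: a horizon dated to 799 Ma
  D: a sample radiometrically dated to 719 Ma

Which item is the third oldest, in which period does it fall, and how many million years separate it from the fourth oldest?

Larger Ma means older, so oldest first: C 799 > D 719 > B 496.1 > A 453.3.
Counting 3 along gives B (496.1 Ma); the excerpt puts that inside the Cambrian, 538.8–485.4 Ma.
Next in line is A (453.3 Ma), and 496.1 − 453.3 = 42.8 Myr.

B, in the Cambrian; 42.8 million years to A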